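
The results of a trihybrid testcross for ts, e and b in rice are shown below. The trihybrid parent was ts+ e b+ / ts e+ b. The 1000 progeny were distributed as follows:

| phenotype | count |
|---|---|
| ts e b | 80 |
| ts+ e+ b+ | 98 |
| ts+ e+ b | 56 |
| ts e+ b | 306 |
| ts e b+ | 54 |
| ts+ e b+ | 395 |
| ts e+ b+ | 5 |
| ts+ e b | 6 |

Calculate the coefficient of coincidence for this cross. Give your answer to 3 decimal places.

0.481

The two rarest classes, ts+ e b and ts e+ b+, are the double crossovers. Comparing them with the parentals, only the b allele has switched, so b is the middle locus and the order is e – b – ts.
e–b: (178 + 11)/1000 = 0.1890; b–ts: (110 + 11)/1000 = 0.1210.
Expected DCO frequency = 0.1890 × 0.1210 ≈ 0.02287; observed = 11/1000 ≈ 0.01100.
Coefficient of coincidence = 0.01100/0.02287 ≈ 0.481.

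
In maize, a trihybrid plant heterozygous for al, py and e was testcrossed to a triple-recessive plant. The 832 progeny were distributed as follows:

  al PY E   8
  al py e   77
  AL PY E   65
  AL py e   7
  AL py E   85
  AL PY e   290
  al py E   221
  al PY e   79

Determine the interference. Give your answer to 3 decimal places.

0.556

The two most frequent reciprocal classes, al py E and AL PY e, are the parental types, so the F1 was al py E / AL PY e.
The two rarest classes, al PY E and AL py e, are the double crossovers. Comparing them with the parentals, only the py allele has switched, so py is the middle locus and the order is e – py – al.
e–py: (142 + 15)/832 = 0.1887; py–al: (164 + 15)/832 = 0.2151.
Expected DCO frequency = 0.1887 × 0.2151 ≈ 0.04059; observed = 15/832 ≈ 0.01803.
Coefficient of coincidence = 0.01803/0.04059 ≈ 0.444; interference = 1 − 0.444 = 0.556.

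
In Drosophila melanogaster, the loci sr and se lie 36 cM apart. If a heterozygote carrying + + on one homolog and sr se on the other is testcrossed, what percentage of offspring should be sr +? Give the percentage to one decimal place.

18.0%

A map distance of 36 cM corresponds to a recombination frequency of 0.360.
The F1 is + + / sr se, so sr + is a recombinant gamete class with expected frequency r/2 = 0.360/2 = 0.1800.
That is 0.1800 = 18.0% of the progeny.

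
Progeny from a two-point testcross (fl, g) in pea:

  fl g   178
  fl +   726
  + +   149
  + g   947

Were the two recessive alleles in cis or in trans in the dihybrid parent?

trans

The two most frequent classes are + g (947) and fl + (726); these are the parental (non-recombinant) types.
So the F1 carried + g on one chromosome and fl + on the other — the recessive alleles are on opposite chromosomes (trans / repulsion).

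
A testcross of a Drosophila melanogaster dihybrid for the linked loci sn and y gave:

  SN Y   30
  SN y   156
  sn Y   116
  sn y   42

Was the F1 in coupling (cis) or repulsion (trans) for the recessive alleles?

trans

The two most frequent classes are SN y (156) and sn Y (116); these are the parental (non-recombinant) types.
So the F1 carried SN y on one chromosome and sn Y on the other — the recessive alleles are on opposite chromosomes (trans / repulsion).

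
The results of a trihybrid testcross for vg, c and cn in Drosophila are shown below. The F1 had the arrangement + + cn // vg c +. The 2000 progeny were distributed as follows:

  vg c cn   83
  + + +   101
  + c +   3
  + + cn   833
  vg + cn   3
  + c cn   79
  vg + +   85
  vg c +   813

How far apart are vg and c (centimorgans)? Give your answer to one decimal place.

8.5 centimorgans

The two rarest classes, vg + cn and + c +, are the double crossovers. Comparing them with the parentals, only the vg allele has switched, so vg is the middle locus and the order is c – vg – cn.
Crossovers in the c–vg interval produce the single-crossover classes + c cn and vg + + (79 + 85 = 164) plus the double crossovers (6).
RF(c–vg) = (164 + 6) / 2000 = 170/2000 = 0.0850 → 8.5 centimorgans.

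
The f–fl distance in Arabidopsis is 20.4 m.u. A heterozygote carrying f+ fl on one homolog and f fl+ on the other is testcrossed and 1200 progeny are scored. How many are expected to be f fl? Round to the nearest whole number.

A map distance of 20.4 m.u. corresponds to a recombination frequency of 0.204.
The F1 is f+ fl / f fl+, so f fl is a recombinant gamete class with expected frequency r/2 = 0.204/2 = 0.1020.
Expected number = 0.1020 × 1200 = 122.40 ≈ 122.

122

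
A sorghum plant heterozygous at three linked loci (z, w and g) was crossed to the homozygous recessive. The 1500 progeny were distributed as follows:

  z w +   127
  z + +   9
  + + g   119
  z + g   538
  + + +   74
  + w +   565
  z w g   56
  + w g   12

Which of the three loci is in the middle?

The two most frequent reciprocal classes, + w + and z + g, are the parental types, so the F1 was + w + / z + g.
The two rarest classes, + w g and z + +, are the double crossovers. Comparing them with the parentals, only the g allele has switched, so g is the middle locus and the order is w – g – z.

g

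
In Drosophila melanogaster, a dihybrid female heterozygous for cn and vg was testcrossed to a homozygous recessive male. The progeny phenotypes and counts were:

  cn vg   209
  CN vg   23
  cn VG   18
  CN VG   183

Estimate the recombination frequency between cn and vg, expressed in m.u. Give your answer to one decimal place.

9.5 m.u.

The two most frequent classes, CN VG (183) and cn vg (209), are the parental types, so the F1 was CN VG / cn vg.
The recombinant classes are CN vg and cn VG: 23 + 18 = 41.
Recombination frequency = 41/433 = 0.0947 ≈ 9.5%, i.e. 9.5 m.u.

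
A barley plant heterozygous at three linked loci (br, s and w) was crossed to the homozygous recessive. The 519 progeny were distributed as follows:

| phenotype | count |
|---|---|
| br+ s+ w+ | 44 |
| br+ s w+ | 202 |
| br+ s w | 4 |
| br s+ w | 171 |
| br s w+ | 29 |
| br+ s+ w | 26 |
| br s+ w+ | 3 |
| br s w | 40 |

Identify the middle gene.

The two most frequent reciprocal classes, br s+ w and br+ s w+, are the parental types, so the F1 was br s+ w / br+ s w+.
The two rarest classes, br s+ w+ and br+ s w, are the double crossovers. Comparing them with the parentals, only the w allele has switched, so w is the middle locus and the order is br – w – s.

w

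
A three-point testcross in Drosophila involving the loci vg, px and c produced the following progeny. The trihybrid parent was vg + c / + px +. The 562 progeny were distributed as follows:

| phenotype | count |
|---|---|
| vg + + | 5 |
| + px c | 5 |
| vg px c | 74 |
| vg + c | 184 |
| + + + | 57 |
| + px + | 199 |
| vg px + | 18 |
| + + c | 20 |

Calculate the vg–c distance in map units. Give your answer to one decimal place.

8.5 map units

The two rarest classes, vg + + and + px c, are the double crossovers. Comparing them with the parentals, only the c allele has switched, so c is the middle locus and the order is px – c – vg.
Crossovers in the c–vg interval produce the single-crossover classes + + c and vg px + (20 + 18 = 38) plus the double crossovers (10).
RF(c–vg) = (38 + 10) / 562 = 48/562 = 0.0854 → 8.5 map units.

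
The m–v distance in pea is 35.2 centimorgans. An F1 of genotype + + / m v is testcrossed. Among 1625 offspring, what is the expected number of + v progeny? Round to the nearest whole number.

286

A map distance of 35.2 centimorgans corresponds to a recombination frequency of 0.352.
The F1 is + + / m v, so + v is a recombinant gamete class with expected frequency r/2 = 0.352/2 = 0.1760.
Expected number = 0.1760 × 1625 = 286.00 ≈ 286.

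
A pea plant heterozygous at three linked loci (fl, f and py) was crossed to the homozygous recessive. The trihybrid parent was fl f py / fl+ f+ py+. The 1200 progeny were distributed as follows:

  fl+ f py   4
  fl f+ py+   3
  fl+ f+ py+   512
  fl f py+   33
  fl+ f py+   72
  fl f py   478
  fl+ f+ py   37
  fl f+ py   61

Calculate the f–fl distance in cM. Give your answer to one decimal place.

11.7 cM

The two rarest classes, fl+ f py and fl f+ py+, are the double crossovers. Comparing them with the parentals, only the fl allele has switched, so fl is the middle locus and the order is f – fl – py.
Crossovers in the f–fl interval produce the single-crossover classes fl f+ py and fl+ f py+ (61 + 72 = 133) plus the double crossovers (7).
RF(f–fl) = (133 + 7) / 1200 = 140/1200 = 0.1167 → 11.7 cM.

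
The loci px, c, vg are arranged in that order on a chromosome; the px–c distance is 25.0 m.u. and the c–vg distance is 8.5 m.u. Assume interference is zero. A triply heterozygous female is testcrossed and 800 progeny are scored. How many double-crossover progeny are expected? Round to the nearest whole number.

17

Map distances give recombination frequencies of 0.250 and 0.085 for the two intervals.
With no interference, expected double-crossover frequency = 0.250 × 0.085 = 0.02125.
Expected number = 0.02125 × 800 = 17.00 ≈ 17.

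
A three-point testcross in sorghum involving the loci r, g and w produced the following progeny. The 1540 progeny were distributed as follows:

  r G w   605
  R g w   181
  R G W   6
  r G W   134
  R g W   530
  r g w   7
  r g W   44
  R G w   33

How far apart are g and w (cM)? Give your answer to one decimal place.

The two most frequent reciprocal classes, r G w and R g W, are the parental types, so the F1 was r G w / R g W.
The two rarest classes, r g w and R G W, are the double crossovers. Comparing them with the parentals, only the g allele has switched, so g is the middle locus and the order is w – g – r.
Crossovers in the w–g interval produce the single-crossover classes r G W and R g w (134 + 181 = 315) plus the double crossovers (13).
RF(w–g) = (315 + 13) / 1540 = 328/1540 = 0.2130 → 21.3 cM.

21.3 cM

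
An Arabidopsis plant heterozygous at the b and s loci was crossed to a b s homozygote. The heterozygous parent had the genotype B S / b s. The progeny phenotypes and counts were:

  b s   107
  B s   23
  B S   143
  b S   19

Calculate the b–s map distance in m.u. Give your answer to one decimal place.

14.4 m.u.

The recombinant classes are B s and b S: 23 + 19 = 42.
Recombination frequency = 42/292 = 0.1438 ≈ 14.4%, i.e. 14.4 m.u.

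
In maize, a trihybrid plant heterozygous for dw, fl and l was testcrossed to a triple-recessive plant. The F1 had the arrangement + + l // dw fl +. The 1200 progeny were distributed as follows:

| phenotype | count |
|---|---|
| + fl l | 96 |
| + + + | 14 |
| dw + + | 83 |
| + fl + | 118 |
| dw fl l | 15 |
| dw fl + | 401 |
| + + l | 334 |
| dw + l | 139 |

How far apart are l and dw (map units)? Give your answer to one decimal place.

The two rarest classes, + + + and dw fl l, are the double crossovers. Comparing them with the parentals, only the l allele has switched, so l is the middle locus and the order is fl – l – dw.
Crossovers in the l–dw interval produce the single-crossover classes dw + l and + fl + (139 + 118 = 257) plus the double crossovers (29).
RF(l–dw) = (257 + 29) / 1200 = 286/1200 = 0.2383 → 23.8 map units.

23.8 map units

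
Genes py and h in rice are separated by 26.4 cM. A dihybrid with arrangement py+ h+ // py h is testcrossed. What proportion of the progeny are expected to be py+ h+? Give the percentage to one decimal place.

A map distance of 26.4 cM corresponds to a recombination frequency of 0.264.
The F1 is py+ h+ / py h, so py+ h+ is a parental gamete class with expected frequency (1 − r)/2 = 0.736/2 = 0.3680.
That is 0.3680 = 36.8% of the progeny.

36.8%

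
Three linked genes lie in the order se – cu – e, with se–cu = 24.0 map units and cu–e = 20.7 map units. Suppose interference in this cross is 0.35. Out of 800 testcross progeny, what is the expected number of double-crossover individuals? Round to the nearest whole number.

Map distances give recombination frequencies of 0.240 and 0.207 for the two intervals.
With interference 0.35 (so coincidence = 0.65), expected double-crossover frequency = 0.240 × 0.207 × 0.65 = 0.03229.
Expected number = 0.03229 × 800 = 25.83 ≈ 26.

26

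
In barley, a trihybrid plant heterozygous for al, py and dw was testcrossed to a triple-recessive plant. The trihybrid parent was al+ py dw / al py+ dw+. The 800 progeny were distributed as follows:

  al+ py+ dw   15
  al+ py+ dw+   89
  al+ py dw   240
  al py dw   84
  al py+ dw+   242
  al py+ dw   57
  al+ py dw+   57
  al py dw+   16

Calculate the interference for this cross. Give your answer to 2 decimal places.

The two rarest classes, al+ py+ dw and al py dw+, are the double crossovers. Comparing them with the parentals, only the py allele has switched, so py is the middle locus and the order is al – py – dw.
al–py: (173 + 31)/800 = 0.2550; py–dw: (114 + 31)/800 = 0.1812.
Expected DCO frequency = 0.2550 × 0.1812 ≈ 0.04621; observed = 31/800 ≈ 0.03875.
Coefficient of coincidence = 0.03875/0.04621 ≈ 0.84; interference = 1 − 0.84 = 0.16.

0.16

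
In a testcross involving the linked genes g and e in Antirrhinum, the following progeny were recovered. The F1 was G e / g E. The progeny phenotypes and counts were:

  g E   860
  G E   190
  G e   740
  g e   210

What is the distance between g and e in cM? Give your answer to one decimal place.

The recombinant classes are G E and g e: 190 + 210 = 400.
Recombination frequency = 400/2000 = 0.2000 ≈ 20.0%, i.e. 20.0 cM.

20.0 cM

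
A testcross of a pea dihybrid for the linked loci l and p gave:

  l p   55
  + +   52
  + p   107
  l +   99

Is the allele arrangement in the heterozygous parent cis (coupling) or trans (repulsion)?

The two most frequent classes are + p (107) and l + (99); these are the parental (non-recombinant) types.
So the F1 carried + p on one chromosome and l + on the other — the recessive alleles are on opposite chromosomes (trans / repulsion).

trans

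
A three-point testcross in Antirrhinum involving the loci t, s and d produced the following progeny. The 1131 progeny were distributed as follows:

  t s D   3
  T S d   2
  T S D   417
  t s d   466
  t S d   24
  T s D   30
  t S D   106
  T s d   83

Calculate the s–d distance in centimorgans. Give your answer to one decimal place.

The two most frequent reciprocal classes, t s d and T S D, are the parental types, so the F1 was t s d / T S D.
The two rarest classes, t s D and T S d, are the double crossovers. Comparing them with the parentals, only the d allele has switched, so d is the middle locus and the order is s – d – t.
Crossovers in the s–d interval produce the single-crossover classes t S d and T s D (24 + 30 = 54) plus the double crossovers (5).
RF(s–d) = (54 + 5) / 1131 = 59/1131 = 0.0522 → 5.2 centimorgans.

5.2 centimorgans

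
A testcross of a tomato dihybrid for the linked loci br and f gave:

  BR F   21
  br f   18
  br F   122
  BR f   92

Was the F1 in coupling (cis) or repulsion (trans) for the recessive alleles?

The two most frequent classes are BR f (92) and br F (122); these are the parental (non-recombinant) types.
So the F1 carried BR f on one chromosome and br F on the other — the recessive alleles are on opposite chromosomes (trans / repulsion).

trans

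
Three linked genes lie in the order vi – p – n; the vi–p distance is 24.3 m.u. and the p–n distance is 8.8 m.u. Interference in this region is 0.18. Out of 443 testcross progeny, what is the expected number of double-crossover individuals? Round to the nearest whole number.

Map distances give recombination frequencies of 0.243 and 0.088 for the two intervals.
With interference 0.18 (so coincidence = 0.82), expected double-crossover frequency = 0.243 × 0.088 × 0.82 = 0.01753.
Expected number = 0.01753 × 443 = 7.77 ≈ 8.

8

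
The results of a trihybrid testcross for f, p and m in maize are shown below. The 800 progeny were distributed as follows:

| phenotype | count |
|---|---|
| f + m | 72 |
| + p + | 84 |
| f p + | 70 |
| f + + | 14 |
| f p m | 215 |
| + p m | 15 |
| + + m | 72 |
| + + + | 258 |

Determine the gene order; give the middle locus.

f

The two most frequent reciprocal classes, + + + and f p m, are the parental types, so the F1 was + + + / f p m.
The two rarest classes, f + + and + p m, are the double crossovers. Comparing them with the parentals, only the f allele has switched, so f is the middle locus and the order is m – f – p.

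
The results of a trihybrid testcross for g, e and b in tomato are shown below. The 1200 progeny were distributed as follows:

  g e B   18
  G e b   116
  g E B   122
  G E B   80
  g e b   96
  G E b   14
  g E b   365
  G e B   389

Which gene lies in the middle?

g

The two most frequent reciprocal classes, G e B and g E b, are the parental types, so the F1 was G e B / g E b.
The two rarest classes, g e B and G E b, are the double crossovers. Comparing them with the parentals, only the g allele has switched, so g is the middle locus and the order is b – g – e.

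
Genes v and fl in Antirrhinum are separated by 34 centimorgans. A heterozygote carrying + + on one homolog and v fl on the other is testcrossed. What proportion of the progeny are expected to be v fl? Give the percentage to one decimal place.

33.0%

A map distance of 34 centimorgans corresponds to a recombination frequency of 0.340.
The F1 is + + / v fl, so v fl is a parental gamete class with expected frequency (1 − r)/2 = 0.660/2 = 0.3300.
That is 0.3300 = 33.0% of the progeny.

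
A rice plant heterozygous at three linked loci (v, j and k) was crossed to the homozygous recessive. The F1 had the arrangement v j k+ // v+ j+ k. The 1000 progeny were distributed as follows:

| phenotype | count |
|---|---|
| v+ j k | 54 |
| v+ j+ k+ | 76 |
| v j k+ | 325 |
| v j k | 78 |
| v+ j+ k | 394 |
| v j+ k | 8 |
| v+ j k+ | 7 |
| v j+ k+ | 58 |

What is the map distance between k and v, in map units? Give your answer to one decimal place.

The two rarest classes, v+ j k+ and v j+ k, are the double crossovers. Comparing them with the parentals, only the v allele has switched, so v is the middle locus and the order is k – v – j.
Crossovers in the k–v interval produce the single-crossover classes v j k and v+ j+ k+ (78 + 76 = 154) plus the double crossovers (15).
RF(k–v) = (154 + 15) / 1000 = 169/1000 = 0.1690 → 16.9 map units.

16.9 map units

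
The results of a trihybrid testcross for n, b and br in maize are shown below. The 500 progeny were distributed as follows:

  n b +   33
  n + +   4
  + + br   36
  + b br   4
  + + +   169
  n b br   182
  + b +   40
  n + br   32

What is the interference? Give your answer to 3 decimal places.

The two most frequent reciprocal classes, + + + and n b br, are the parental types, so the F1 was + + + / n b br.
The two rarest classes, n + + and + b br, are the double crossovers. Comparing them with the parentals, only the n allele has switched, so n is the middle locus and the order is br – n – b.
br–n: (69 + 8)/500 = 0.1540; n–b: (72 + 8)/500 = 0.1600.
Expected DCO frequency = 0.1540 × 0.1600 ≈ 0.02464; observed = 8/500 ≈ 0.01600.
Coefficient of coincidence = 0.01600/0.02464 ≈ 0.649; interference = 1 − 0.649 = 0.351.

0.351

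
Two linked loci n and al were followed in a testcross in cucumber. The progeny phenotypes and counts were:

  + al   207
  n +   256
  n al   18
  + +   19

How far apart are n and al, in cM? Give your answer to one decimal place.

The two most frequent classes, + al (207) and n + (256), are the parental types, so the F1 was + al / n +.
The recombinant classes are + + and n al: 19 + 18 = 37.
Recombination frequency = 37/500 = 0.0740 ≈ 7.4%, i.e. 7.4 cM.

7.4 cM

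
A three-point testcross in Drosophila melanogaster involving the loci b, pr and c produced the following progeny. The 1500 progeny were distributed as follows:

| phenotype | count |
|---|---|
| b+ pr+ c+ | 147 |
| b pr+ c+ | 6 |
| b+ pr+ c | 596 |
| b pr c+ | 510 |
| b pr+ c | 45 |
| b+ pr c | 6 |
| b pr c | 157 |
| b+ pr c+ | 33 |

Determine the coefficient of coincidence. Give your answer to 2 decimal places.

0.63

The two most frequent reciprocal classes, b+ pr+ c and b pr c+, are the parental types, so the F1 was b+ pr+ c / b pr c+.
The two rarest classes, b+ pr c and b pr+ c+, are the double crossovers. Comparing them with the parentals, only the pr allele has switched, so pr is the middle locus and the order is b – pr – c.
b–pr: (78 + 12)/1500 = 0.0600; pr–c: (304 + 12)/1500 = 0.2107.
Expected DCO frequency = 0.0600 × 0.2107 ≈ 0.01264; observed = 12/1500 ≈ 0.00800.
Coefficient of coincidence = 0.00800/0.01264 ≈ 0.63.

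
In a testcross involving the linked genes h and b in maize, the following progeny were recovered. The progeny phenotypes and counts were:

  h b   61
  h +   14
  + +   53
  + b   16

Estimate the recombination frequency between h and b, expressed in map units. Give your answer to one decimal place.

20.8 map units

The two most frequent classes, + + (53) and h b (61), are the parental types, so the F1 was + + / h b.
The recombinant classes are + b and h +: 16 + 14 = 30.
Recombination frequency = 30/144 = 0.2083 ≈ 20.8%, i.e. 20.8 map units.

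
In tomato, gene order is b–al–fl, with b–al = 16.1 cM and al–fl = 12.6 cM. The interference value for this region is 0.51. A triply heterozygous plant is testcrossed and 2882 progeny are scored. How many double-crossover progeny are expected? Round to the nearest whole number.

29

Map distances give recombination frequencies of 0.161 and 0.126 for the two intervals.
With interference 0.51 (so coincidence = 0.49), expected double-crossover frequency = 0.161 × 0.126 × 0.49 = 0.00994.
Expected number = 0.00994 × 2882 = 28.65 ≈ 29.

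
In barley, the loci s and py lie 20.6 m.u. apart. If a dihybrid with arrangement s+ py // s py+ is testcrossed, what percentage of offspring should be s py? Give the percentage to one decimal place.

A map distance of 20.6 m.u. corresponds to a recombination frequency of 0.206.
The F1 is s+ py / s py+, so s py is a recombinant gamete class with expected frequency r/2 = 0.206/2 = 0.1030.
That is 0.1030 = 10.3% of the progeny.

10.3%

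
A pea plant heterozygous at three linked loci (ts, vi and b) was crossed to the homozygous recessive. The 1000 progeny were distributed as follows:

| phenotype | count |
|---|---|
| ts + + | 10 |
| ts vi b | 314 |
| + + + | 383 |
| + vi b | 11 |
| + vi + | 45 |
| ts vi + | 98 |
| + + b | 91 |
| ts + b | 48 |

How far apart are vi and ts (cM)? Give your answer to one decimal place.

The two most frequent reciprocal classes, ts vi b and + + +, are the parental types, so the F1 was ts vi b / + + +.
The two rarest classes, + vi b and ts + +, are the double crossovers. Comparing them with the parentals, only the ts allele has switched, so ts is the middle locus and the order is vi – ts – b.
Crossovers in the vi–ts interval produce the single-crossover classes ts + b and + vi + (48 + 45 = 93) plus the double crossovers (21).
RF(vi–ts) = (93 + 21) / 1000 = 114/1000 = 0.1140 → 11.4 cM.

11.4 cM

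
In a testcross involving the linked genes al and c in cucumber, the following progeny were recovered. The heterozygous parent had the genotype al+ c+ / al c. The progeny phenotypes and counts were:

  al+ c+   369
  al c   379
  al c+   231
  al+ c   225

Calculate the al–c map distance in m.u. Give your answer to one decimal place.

The recombinant classes are al+ c and al c+: 225 + 231 = 456.
Recombination frequency = 456/1204 = 0.3787 ≈ 37.9%, i.e. 37.9 m.u.

37.9 m.u.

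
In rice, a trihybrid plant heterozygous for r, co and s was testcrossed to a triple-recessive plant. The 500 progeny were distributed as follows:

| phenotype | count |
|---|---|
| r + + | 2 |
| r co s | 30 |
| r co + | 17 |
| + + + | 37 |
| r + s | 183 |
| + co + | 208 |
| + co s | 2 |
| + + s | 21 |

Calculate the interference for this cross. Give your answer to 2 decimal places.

0.33

The two most frequent reciprocal classes, r + s and + co +, are the parental types, so the F1 was r + s / + co +.
The two rarest classes, r + + and + co s, are the double crossovers. Comparing them with the parentals, only the s allele has switched, so s is the middle locus and the order is co – s – r.
co–s: (67 + 4)/500 = 0.1420; s–r: (38 + 4)/500 = 0.0840.
Expected DCO frequency = 0.1420 × 0.0840 ≈ 0.01193; observed = 4/500 ≈ 0.00800.
Coefficient of coincidence = 0.00800/0.01193 ≈ 0.67; interference = 1 − 0.67 = 0.33.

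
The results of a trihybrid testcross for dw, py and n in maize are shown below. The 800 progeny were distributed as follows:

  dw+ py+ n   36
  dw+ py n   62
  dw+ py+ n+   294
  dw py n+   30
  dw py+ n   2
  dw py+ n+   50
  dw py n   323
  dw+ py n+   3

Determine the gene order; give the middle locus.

py

The two most frequent reciprocal classes, dw+ py+ n+ and dw py n, are the parental types, so the F1 was dw+ py+ n+ / dw py n.
The two rarest classes, dw+ py n+ and dw py+ n, are the double crossovers. Comparing them with the parentals, only the py allele has switched, so py is the middle locus and the order is n – py – dw.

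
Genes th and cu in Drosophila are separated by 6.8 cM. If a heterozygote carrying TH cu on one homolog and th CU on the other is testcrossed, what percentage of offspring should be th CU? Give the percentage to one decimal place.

46.6%

A map distance of 6.8 cM corresponds to a recombination frequency of 0.068.
The F1 is TH cu / th CU, so th CU is a parental gamete class with expected frequency (1 − r)/2 = 0.932/2 = 0.4660.
That is 0.4660 = 46.6% of the progeny.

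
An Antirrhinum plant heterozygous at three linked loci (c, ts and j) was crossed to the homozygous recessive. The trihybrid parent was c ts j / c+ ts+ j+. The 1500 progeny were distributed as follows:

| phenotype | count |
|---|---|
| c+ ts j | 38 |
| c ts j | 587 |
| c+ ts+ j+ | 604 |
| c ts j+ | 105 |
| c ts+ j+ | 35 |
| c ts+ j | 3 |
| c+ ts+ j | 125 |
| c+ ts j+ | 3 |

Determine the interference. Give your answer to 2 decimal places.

The two rarest classes, c ts+ j and c+ ts j+, are the double crossovers. Comparing them with the parentals, only the ts allele has switched, so ts is the middle locus and the order is j – ts – c.
j–ts: (230 + 6)/1500 = 0.1573; ts–c: (73 + 6)/1500 = 0.0527.
Expected DCO frequency = 0.1573 × 0.0527 ≈ 0.00829; observed = 6/1500 ≈ 0.00400.
Coefficient of coincidence = 0.00400/0.00829 ≈ 0.48; interference = 1 − 0.48 = 0.52.

0.52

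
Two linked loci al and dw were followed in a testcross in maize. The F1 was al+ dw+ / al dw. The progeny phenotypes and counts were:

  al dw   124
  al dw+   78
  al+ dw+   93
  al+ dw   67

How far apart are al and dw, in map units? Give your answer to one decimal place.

40.1 map units

The recombinant classes are al+ dw and al dw+: 67 + 78 = 145.
Recombination frequency = 145/362 = 0.4006 ≈ 40.1%, i.e. 40.1 map units.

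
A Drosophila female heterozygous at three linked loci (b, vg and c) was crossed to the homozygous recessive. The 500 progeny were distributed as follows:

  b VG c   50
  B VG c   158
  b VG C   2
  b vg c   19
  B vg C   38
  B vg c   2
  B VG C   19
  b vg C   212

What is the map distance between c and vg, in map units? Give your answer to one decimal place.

The two most frequent reciprocal classes, B VG c and b vg C, are the parental types, so the F1 was B VG c / b vg C.
The two rarest classes, B vg c and b VG C, are the double crossovers. Comparing them with the parentals, only the vg allele has switched, so vg is the middle locus and the order is c – vg – b.
Crossovers in the c–vg interval produce the single-crossover classes B VG C and b vg c (19 + 19 = 38) plus the double crossovers (4).
RF(c–vg) = (38 + 4) / 500 = 42/500 = 0.0840 → 8.4 map units.

8.4 map units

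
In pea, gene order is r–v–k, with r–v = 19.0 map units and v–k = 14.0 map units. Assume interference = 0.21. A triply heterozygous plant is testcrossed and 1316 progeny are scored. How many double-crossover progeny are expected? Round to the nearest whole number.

Map distances give recombination frequencies of 0.190 and 0.140 for the two intervals.
With interference 0.21 (so coincidence = 0.79), expected double-crossover frequency = 0.190 × 0.140 × 0.79 = 0.02101.
Expected number = 0.02101 × 1316 = 27.65 ≈ 28.

28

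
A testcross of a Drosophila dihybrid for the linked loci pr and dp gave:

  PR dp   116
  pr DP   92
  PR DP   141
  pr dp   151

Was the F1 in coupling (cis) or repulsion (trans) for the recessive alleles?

cis

The two most frequent classes are PR DP (141) and pr dp (151); these are the parental (non-recombinant) types.
So the F1 carried PR DP on one chromosome and pr dp on the other — the recessive alleles are on the same chromosome (cis / coupling).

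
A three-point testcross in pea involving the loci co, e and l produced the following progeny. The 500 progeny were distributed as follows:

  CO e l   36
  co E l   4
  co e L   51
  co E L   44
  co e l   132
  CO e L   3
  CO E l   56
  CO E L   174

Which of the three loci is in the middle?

e

The two most frequent reciprocal classes, CO E L and co e l, are the parental types, so the F1 was CO E L / co e l.
The two rarest classes, CO e L and co E l, are the double crossovers. Comparing them with the parentals, only the e allele has switched, so e is the middle locus and the order is co – e – l.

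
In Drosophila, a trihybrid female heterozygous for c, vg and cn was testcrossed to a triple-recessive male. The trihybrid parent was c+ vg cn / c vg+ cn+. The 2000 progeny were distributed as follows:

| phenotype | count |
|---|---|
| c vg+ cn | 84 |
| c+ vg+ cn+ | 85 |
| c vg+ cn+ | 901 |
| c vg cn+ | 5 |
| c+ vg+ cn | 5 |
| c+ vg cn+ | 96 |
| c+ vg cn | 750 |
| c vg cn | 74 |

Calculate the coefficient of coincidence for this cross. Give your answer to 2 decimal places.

0.62

The two rarest classes, c+ vg+ cn and c vg cn+, are the double crossovers. Comparing them with the parentals, only the vg allele has switched, so vg is the middle locus and the order is c – vg – cn.
c–vg: (159 + 10)/2000 = 0.0845; vg–cn: (180 + 10)/2000 = 0.0950.
Expected DCO frequency = 0.0845 × 0.0950 ≈ 0.00803; observed = 10/2000 ≈ 0.00500.
Coefficient of coincidence = 0.00500/0.00803 ≈ 0.62.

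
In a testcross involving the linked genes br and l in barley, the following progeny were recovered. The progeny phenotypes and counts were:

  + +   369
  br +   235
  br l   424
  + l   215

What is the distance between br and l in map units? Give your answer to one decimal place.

36.2 map units

The two most frequent classes, + + (369) and br l (424), are the parental types, so the F1 was + + / br l.
The recombinant classes are + l and br +: 215 + 235 = 450.
Recombination frequency = 450/1243 = 0.3620 ≈ 36.2%, i.e. 36.2 map units.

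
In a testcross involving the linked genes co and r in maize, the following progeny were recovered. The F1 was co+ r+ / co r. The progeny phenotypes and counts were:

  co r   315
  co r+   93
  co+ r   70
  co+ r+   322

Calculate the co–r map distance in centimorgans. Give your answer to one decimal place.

The recombinant classes are co+ r and co r+: 70 + 93 = 163.
Recombination frequency = 163/800 = 0.2037 ≈ 20.4%, i.e. 20.4 centimorgans.

20.4 centimorgans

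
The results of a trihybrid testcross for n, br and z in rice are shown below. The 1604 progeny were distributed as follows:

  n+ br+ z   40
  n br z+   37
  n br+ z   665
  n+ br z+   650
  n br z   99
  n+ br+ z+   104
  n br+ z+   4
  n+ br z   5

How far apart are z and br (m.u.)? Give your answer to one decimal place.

13.2 m.u.

The two most frequent reciprocal classes, n+ br z+ and n br+ z, are the parental types, so the F1 was n+ br z+ / n br+ z.
The two rarest classes, n+ br z and n br+ z+, are the double crossovers. Comparing them with the parentals, only the z allele has switched, so z is the middle locus and the order is br – z – n.
Crossovers in the br–z interval produce the single-crossover classes n+ br+ z+ and n br z (104 + 99 = 203) plus the double crossovers (9).
RF(br–z) = (203 + 9) / 1604 = 212/1604 = 0.1322 → 13.2 m.u.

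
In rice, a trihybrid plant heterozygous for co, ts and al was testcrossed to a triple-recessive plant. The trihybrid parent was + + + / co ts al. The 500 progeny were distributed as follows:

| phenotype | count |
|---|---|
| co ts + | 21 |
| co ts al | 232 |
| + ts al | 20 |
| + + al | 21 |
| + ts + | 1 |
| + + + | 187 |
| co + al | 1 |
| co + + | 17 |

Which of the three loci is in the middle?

The two rarest classes, + ts + and co + al, are the double crossovers. Comparing them with the parentals, only the ts allele has switched, so ts is the middle locus and the order is al – ts – co.

ts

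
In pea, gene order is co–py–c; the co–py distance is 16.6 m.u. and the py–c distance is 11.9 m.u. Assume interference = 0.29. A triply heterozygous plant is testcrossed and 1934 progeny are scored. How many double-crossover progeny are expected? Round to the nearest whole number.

27

Map distances give recombination frequencies of 0.166 and 0.119 for the two intervals.
With interference 0.29 (so coincidence = 0.71), expected double-crossover frequency = 0.166 × 0.119 × 0.71 = 0.01403.
Expected number = 0.01403 × 1934 = 27.13 ≈ 27.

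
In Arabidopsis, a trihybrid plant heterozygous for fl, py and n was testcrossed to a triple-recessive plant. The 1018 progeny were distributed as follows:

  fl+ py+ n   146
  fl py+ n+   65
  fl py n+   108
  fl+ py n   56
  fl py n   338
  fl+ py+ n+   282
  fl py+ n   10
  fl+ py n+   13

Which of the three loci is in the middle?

py

The two most frequent reciprocal classes, fl+ py+ n+ and fl py n, are the parental types, so the F1 was fl+ py+ n+ / fl py n.
The two rarest classes, fl+ py n+ and fl py+ n, are the double crossovers. Comparing them with the parentals, only the py allele has switched, so py is the middle locus and the order is fl – py – n.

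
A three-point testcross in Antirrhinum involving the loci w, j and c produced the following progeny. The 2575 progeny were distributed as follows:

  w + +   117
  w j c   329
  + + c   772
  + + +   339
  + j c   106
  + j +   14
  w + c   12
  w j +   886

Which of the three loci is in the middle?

w

The two most frequent reciprocal classes, + + c and w j +, are the parental types, so the F1 was + + c / w j +.
The two rarest classes, w + c and + j +, are the double crossovers. Comparing them with the parentals, only the w allele has switched, so w is the middle locus and the order is c – w – j.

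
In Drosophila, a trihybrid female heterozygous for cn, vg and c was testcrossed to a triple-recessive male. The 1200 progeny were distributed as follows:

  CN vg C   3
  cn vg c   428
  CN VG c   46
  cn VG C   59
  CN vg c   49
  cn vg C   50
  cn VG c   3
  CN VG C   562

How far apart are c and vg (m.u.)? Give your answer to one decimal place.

The two most frequent reciprocal classes, CN VG C and cn vg c, are the parental types, so the F1 was CN VG C / cn vg c.
The two rarest classes, CN vg C and cn VG c, are the double crossovers. Comparing them with the parentals, only the vg allele has switched, so vg is the middle locus and the order is cn – vg – c.
Crossovers in the vg–c interval produce the single-crossover classes CN VG c and cn vg C (46 + 50 = 96) plus the double crossovers (6).
RF(vg–c) = (96 + 6) / 1200 = 102/1200 = 0.0850 → 8.5 m.u.

8.5 m.u.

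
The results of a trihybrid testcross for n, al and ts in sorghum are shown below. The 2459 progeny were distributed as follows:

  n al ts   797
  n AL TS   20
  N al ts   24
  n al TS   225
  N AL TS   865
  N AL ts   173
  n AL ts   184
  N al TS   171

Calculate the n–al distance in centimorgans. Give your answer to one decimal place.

The two most frequent reciprocal classes, N AL TS and n al ts, are the parental types, so the F1 was N AL TS / n al ts.
The two rarest classes, n AL TS and N al ts, are the double crossovers. Comparing them with the parentals, only the n allele has switched, so n is the middle locus and the order is ts – n – al.
Crossovers in the n–al interval produce the single-crossover classes N al TS and n AL ts (171 + 184 = 355) plus the double crossovers (44).
RF(n–al) = (355 + 44) / 2459 = 399/2459 = 0.1623 → 16.2 centimorgans.

16.2 centimorgans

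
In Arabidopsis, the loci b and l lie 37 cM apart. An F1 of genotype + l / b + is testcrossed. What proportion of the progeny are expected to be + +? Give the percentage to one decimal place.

A map distance of 37 cM corresponds to a recombination frequency of 0.370.
The F1 is + l / b +, so + + is a recombinant gamete class with expected frequency r/2 = 0.370/2 = 0.1850.
That is 0.1850 = 18.5% of the progeny.

18.5%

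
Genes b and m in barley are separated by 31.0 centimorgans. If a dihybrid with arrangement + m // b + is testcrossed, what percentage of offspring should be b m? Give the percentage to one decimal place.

A map distance of 31.0 centimorgans corresponds to a recombination frequency of 0.310.
The F1 is + m / b +, so b m is a recombinant gamete class with expected frequency r/2 = 0.310/2 = 0.1550.
That is 0.1550 = 15.5% of the progeny.

15.5%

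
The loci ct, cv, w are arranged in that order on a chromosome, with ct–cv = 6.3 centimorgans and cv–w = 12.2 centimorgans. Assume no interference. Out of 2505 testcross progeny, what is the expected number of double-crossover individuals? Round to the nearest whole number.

19

Map distances give recombination frequencies of 0.063 and 0.122 for the two intervals.
With no interference, expected double-crossover frequency = 0.063 × 0.122 = 0.00769.
Expected number = 0.00769 × 2505 = 19.25 ≈ 19.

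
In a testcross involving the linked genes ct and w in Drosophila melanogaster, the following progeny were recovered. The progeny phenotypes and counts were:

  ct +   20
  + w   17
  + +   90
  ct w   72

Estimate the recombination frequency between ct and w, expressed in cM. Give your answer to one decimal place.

The two most frequent classes, + + (90) and ct w (72), are the parental types, so the F1 was + + / ct w.
The recombinant classes are + w and ct +: 17 + 20 = 37.
Recombination frequency = 37/199 = 0.1859 ≈ 18.6%, i.e. 18.6 cM.

18.6 cM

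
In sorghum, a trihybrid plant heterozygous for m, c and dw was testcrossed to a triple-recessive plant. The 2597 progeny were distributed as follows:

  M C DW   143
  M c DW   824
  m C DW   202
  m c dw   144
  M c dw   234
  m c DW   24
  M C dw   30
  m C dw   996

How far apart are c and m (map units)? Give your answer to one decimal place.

13.1 map units

The two most frequent reciprocal classes, M c DW and m C dw, are the parental types, so the F1 was M c DW / m C dw.
The two rarest classes, m c DW and M C dw, are the double crossovers. Comparing them with the parentals, only the m allele has switched, so m is the middle locus and the order is dw – m – c.
Crossovers in the m–c interval produce the single-crossover classes M C DW and m c dw (143 + 144 = 287) plus the double crossovers (54).
RF(m–c) = (287 + 54) / 2597 = 341/2597 = 0.1313 → 13.1 map units.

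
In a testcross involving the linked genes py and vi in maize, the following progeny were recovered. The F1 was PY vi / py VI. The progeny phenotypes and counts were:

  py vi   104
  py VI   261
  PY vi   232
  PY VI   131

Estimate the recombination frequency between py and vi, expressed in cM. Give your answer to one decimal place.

32.3 cM

The recombinant classes are PY VI and py vi: 131 + 104 = 235.
Recombination frequency = 235/728 = 0.3228 ≈ 32.3%, i.e. 32.3 cM.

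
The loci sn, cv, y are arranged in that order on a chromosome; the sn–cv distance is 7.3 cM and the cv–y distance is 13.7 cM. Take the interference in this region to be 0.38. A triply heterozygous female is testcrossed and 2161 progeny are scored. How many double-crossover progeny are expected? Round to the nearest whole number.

Map distances give recombination frequencies of 0.073 and 0.137 for the two intervals.
With interference 0.38 (so coincidence = 0.62), expected double-crossover frequency = 0.073 × 0.137 × 0.62 = 0.00620.
Expected number = 0.00620 × 2161 = 13.40 ≈ 13.

13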